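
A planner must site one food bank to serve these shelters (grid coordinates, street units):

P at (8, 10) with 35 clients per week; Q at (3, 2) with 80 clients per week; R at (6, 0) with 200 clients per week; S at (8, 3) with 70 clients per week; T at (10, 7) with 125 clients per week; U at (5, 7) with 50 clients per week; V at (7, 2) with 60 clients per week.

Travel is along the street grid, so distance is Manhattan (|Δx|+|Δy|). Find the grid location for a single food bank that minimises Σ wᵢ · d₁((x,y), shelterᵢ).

(6, 2)

Manhattan distance separates: Σwᵢ(|x−xᵢ|+|y−yᵢ|) = Σwᵢ|x−xᵢ| + Σwᵢ|y−yᵢ|, so x and y are optimised independently as 1-D weighted medians.
Total weight W = 620; half = 310.
x-coordinate, sorted with cumulative weight:
  x=3 (Q, w=80) cum 80
  x=5 (U, w=50) cum 130
  x=6 (R, w=200) cum 330  ← median
  x=7 (V, w=60) cum 390
  x=8 (P, w=35) cum 425
  x=8 (S, w=70) cum 495
  x=10 (T, w=125) cum 620
⇒ x* = 6
y-coordinate, sorted with cumulative weight:
  y=0 (R, w=200) cum 200
  y=2 (Q, w=80) cum 280
  y=2 (V, w=60) cum 340  ← median
  y=3 (S, w=70) cum 410
  y=7 (T, w=125) cum 535
  y=7 (U, w=50) cum 585
  y=10 (P, w=35) cum 620
⇒ y* = 2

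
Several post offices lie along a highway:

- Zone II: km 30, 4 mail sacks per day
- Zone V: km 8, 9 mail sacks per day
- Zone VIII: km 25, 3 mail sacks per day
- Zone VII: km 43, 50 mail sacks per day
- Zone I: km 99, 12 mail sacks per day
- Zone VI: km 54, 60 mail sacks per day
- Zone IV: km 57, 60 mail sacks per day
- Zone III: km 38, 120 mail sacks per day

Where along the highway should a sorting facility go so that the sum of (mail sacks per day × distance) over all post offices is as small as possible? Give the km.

x = 43

For a sum of weighted absolute distances on a line, the optimum is the weighted median (not the mean). Total weight W = 318; half-weight = 159.
Sort by position and accumulate weight:
  km 8 (Zone V, w=9) → cum 9
  km 25 (Zone VIII, w=3) → cum 12
  km 30 (Zone II, w=4) → cum 16
  km 38 (Zone III, w=120) → cum 136
  km 43 (Zone VII, w=50) → cum 186  ≥ 159 → median here
  km 54 (Zone VI, w=60) → cum 246
  km 57 (Zone IV, w=60) → cum 306
  km 99 (Zone I, w=12) → cum 318
Optimal location: km 43.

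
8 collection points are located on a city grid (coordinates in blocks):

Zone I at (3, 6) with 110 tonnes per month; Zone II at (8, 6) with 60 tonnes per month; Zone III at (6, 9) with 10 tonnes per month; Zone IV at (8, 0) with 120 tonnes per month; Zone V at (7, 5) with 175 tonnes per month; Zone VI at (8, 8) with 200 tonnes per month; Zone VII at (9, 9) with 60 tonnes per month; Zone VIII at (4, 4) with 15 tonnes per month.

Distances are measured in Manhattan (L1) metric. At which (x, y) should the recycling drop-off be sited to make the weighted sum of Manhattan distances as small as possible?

Manhattan distance separates: Σwᵢ(|x−xᵢ|+|y−yᵢ|) = Σwᵢ|x−xᵢ| + Σwᵢ|y−yᵢ|, so x and y are optimised independently as 1-D weighted medians.
Total weight W = 750; half = 375.
x-coordinate, sorted with cumulative weight:
  x=3 (Zone I, w=110) cum 110
  x=4 (Zone VIII, w=15) cum 125
  x=6 (Zone III, w=10) cum 135
  x=7 (Zone V, w=175) cum 310
  x=8 (Zone II, w=60) cum 370
  x=8 (Zone IV, w=120) cum 490  ← median
  x=8 (Zone VI, w=200) cum 690
  x=9 (Zone VII, w=60) cum 750
⇒ x* = 8
y-coordinate, sorted with cumulative weight:
  y=0 (Zone IV, w=120) cum 120
  y=4 (Zone VIII, w=15) cum 135
  y=5 (Zone V, w=175) cum 310
  y=6 (Zone I, w=110) cum 420  ← median
  y=6 (Zone II, w=60) cum 480
  y=8 (Zone VI, w=200) cum 680
  y=9 (Zone III, w=10) cum 690
  y=9 (Zone VII, w=60) cum 750
⇒ y* = 6

(8, 6)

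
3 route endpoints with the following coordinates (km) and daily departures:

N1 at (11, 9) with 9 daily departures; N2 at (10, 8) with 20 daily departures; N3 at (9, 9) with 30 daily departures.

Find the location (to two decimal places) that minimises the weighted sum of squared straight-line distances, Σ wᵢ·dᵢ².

The minimiser of Σwᵢ‖p−pᵢ‖² is the weighted centroid p* = (Σwᵢpᵢ)/(Σwᵢ).
Σwᵢ = 59.
Σwᵢxᵢ = 9·11 + 20·10 + 30·9 = 569.
Σwᵢyᵢ = 9·9 + 20·8 + 30·9 = 511.
x* = 569/59 = 9.64, y* = 511/59 = 8.66.

(9.64, 8.66)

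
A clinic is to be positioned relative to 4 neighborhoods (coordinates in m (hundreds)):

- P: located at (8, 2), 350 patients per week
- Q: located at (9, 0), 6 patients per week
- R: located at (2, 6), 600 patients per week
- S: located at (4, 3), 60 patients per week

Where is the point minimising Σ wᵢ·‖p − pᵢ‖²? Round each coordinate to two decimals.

(4.23, 4.41)

The minimiser of Σwᵢ‖p−pᵢ‖² is the weighted centroid p* = (Σwᵢpᵢ)/(Σwᵢ).
Σwᵢ = 1016.
Σwᵢxᵢ = 350·8 + 6·9 + 600·2 + 60·4 = 4294.
Σwᵢyᵢ = 350·2 + 6·0 + 600·6 + 60·3 = 4480.
x* = 4294/1016 = 4.23, y* = 4480/1016 = 4.41.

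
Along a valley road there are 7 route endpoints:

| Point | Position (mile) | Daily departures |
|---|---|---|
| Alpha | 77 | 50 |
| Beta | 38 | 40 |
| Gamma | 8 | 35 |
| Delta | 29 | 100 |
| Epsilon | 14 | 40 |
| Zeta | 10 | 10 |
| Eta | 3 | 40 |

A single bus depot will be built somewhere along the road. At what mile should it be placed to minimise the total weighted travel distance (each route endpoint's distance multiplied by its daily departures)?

For a sum of weighted absolute distances on a line, the optimum is the weighted median (not the mean). Total weight W = 315; half-weight = 157.5.
Sort by position and accumulate weight:
  mile 3 (Eta, w=40) → cum 40
  mile 8 (Gamma, w=35) → cum 75
  mile 10 (Zeta, w=10) → cum 85
  mile 14 (Epsilon, w=40) → cum 125
  mile 29 (Delta, w=100) → cum 225  ≥ 157.5 → median here
  mile 38 (Beta, w=40) → cum 265
  mile 77 (Alpha, w=50) → cum 315
Optimal location: mile 29.

x = 29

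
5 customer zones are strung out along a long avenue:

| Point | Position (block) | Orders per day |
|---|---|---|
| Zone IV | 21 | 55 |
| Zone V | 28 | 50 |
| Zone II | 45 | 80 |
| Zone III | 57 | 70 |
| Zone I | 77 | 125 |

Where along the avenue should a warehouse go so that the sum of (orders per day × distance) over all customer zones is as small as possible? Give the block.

x = 57

For a sum of weighted absolute distances on a line, the optimum is the weighted median (not the mean). Total weight W = 380; half-weight = 190.
Sort by position and accumulate weight:
  block 21 (Zone IV, w=55) → cum 55
  block 28 (Zone V, w=50) → cum 105
  block 45 (Zone II, w=80) → cum 185
  block 57 (Zone III, w=70) → cum 255  ≥ 190 → median here
  block 77 (Zone I, w=125) → cum 380
Optimal location: block 57.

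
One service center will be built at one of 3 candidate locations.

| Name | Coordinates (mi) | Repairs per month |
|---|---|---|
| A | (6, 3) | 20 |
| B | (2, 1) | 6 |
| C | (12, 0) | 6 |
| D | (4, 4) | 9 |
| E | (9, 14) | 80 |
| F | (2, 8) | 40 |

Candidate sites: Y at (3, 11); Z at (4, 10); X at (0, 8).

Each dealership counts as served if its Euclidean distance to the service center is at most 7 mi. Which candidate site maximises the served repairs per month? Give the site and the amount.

Coverage radius r = 7 mi; a point is covered iff (Δx)²+(Δy)² ≤ 7² = 49.
  Y (3, 11): covers {E, F} → 120
  Z (4, 10): covers {D, E, F} → 129
  X (0, 8): covers {D, F} → 49
Maximum coverage at Z: 129 repairs per month.

Z, covering 129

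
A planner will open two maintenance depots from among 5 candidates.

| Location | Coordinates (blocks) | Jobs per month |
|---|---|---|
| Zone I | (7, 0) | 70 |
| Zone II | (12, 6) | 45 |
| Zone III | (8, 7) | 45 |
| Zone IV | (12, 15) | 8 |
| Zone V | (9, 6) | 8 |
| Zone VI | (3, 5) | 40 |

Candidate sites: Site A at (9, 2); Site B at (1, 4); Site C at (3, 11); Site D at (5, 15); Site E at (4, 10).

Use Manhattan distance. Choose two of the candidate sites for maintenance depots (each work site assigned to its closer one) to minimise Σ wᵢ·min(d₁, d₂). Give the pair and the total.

{Site A, Site B}, total 1145

Evaluate every pair (each demand assigned to the nearer of the two):
  {Site A, Site B}: total = 1145
  {Site A, Site C}: total = 1241
  {Site A, Site E}: total = 1241
  {Site A, Site D}: total = 1313
  {Site B, Site E}: total = 1851
  {Site B, Site D}: total = 1991
  {Site B, Site C}: total = 1994
  {Site D, Site E}: total = 2133
  {Site C, Site E}: total = 2181
  {Site C, Site D}: total = 2469
Best pair: {Site A, Site B} with total 1145.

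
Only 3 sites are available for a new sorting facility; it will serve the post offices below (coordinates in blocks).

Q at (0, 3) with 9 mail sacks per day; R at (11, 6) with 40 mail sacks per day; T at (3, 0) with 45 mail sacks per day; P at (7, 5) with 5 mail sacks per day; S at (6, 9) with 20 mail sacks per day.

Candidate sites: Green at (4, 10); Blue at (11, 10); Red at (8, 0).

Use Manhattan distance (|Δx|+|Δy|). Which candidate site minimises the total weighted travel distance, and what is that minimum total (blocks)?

Total weighted distance at each candidate:
  Green (4, 10): total = 1134
  Blue (11, 10): total = 1297
  Red (8, 0): total = 934
Minimum is at Red with total 934 blocks.

Red, total 934 blocks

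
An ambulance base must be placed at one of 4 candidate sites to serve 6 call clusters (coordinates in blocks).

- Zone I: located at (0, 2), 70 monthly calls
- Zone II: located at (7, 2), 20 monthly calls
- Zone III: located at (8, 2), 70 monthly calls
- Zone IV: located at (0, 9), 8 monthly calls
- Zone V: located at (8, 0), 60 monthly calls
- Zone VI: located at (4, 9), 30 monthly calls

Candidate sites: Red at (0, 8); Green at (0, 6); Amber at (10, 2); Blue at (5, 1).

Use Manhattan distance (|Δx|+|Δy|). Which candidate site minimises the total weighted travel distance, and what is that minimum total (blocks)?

Blue, total 1374 blocks

Total weighted distance at each candidate:
  Red (0, 8): total = 2778
  Green (0, 6): total = 2414
  Amber (10, 2): total = 1666
  Blue (5, 1): total = 1374
Minimum is at Blue with total 1374 blocks.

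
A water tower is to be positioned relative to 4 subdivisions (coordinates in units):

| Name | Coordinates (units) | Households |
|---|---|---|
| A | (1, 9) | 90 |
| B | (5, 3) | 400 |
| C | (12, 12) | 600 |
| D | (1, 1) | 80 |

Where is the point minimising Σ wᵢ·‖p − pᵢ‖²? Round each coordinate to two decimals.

(8.01, 7.94)

The minimiser of Σwᵢ‖p−pᵢ‖² is the weighted centroid p* = (Σwᵢpᵢ)/(Σwᵢ).
Σwᵢ = 1170.
Σwᵢxᵢ = 90·1 + 400·5 + 600·12 + 80·1 = 9370.
Σwᵢyᵢ = 90·9 + 400·3 + 600·12 + 80·1 = 9290.
x* = 9370/1170 = 8.01, y* = 9290/1170 = 7.94.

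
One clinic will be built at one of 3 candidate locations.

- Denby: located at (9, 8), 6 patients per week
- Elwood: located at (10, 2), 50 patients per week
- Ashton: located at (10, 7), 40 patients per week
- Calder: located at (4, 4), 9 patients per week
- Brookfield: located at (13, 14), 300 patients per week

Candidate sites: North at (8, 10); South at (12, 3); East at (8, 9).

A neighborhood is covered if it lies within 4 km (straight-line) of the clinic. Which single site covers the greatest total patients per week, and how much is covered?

Coverage radius r = 4 km; a point is covered iff (Δx)²+(Δy)² ≤ 4² = 16.
  North (8, 10): covers {Denby, Ashton} → 46
  South (12, 3): covers {Elwood} → 50
  East (8, 9): covers {Denby, Ashton} → 46
Maximum coverage at South: 50 patients per week.

South, covering 50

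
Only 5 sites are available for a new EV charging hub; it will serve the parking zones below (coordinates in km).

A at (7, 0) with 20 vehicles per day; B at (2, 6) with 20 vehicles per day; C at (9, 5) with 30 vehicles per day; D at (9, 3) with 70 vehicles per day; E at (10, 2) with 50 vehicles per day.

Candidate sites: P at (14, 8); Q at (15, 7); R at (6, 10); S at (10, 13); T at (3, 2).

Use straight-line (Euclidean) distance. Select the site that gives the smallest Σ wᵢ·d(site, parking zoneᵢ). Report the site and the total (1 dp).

T, total 1148.9 km

Total weighted distance at each candidate:
  P (14, 8): total = 1486.4
  Q (15, 7): total = 1521.4
  R (6, 10): total = 1469.4
  S (10, 13): total = 1974.8
  T (3, 2): total = 1148.9
Minimum is at T with total 1148.9 km.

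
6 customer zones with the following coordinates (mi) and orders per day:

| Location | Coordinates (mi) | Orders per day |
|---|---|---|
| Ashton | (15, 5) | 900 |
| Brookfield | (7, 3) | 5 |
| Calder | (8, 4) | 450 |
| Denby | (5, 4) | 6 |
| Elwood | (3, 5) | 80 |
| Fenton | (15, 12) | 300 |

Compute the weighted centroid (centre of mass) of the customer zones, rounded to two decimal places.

(12.58, 5.94)

The minimiser of Σwᵢ‖p−pᵢ‖² is the weighted centroid p* = (Σwᵢpᵢ)/(Σwᵢ).
Σwᵢ = 1741.
Σwᵢxᵢ = 900·15 + 5·7 + 450·8 + 6·5 + 80·3 + 300·15 = 21905.
Σwᵢyᵢ = 900·5 + 5·3 + 450·4 + 6·4 + 80·5 + 300·12 = 10339.
x* = 21905/1741 = 12.58, y* = 10339/1741 = 5.94.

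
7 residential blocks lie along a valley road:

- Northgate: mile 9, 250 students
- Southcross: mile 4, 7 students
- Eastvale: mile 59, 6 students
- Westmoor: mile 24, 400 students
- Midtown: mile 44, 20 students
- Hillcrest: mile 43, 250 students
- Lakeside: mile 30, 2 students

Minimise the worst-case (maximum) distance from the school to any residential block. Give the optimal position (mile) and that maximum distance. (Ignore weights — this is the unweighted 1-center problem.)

The 1-center on a line is the midpoint of the two extreme points: leftmost at 4, rightmost at 59.
Optimal location = (4 + 59)/2 = 31.5; maximum distance = (59 − 4)/2 = 27.5.

location 31.5, max distance 27.5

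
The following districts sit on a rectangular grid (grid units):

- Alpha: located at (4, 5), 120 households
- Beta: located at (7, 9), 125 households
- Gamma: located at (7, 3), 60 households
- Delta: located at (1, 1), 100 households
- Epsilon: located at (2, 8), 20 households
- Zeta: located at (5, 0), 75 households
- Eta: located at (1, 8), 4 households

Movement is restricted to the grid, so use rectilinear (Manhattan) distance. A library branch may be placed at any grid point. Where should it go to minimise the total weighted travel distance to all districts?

Manhattan distance separates: Σwᵢ(|x−xᵢ|+|y−yᵢ|) = Σwᵢ|x−xᵢ| + Σwᵢ|y−yᵢ|, so x and y are optimised independently as 1-D weighted medians.
Total weight W = 504; half = 252.
x-coordinate, sorted with cumulative weight:
  x=1 (Delta, w=100) cum 100
  x=1 (Eta, w=4) cum 104
  x=2 (Epsilon, w=20) cum 124
  x=4 (Alpha, w=120) cum 244
  x=5 (Zeta, w=75) cum 319  ← median
  x=7 (Beta, w=125) cum 444
  x=7 (Gamma, w=60) cum 504
⇒ x* = 5
y-coordinate, sorted with cumulative weight:
  y=0 (Zeta, w=75) cum 75
  y=1 (Delta, w=100) cum 175
  y=3 (Gamma, w=60) cum 235
  y=5 (Alpha, w=120) cum 355  ← median
  y=8 (Epsilon, w=20) cum 375
  y=8 (Eta, w=4) cum 379
  y=9 (Beta, w=125) cum 504
⇒ y* = 5

(5, 5)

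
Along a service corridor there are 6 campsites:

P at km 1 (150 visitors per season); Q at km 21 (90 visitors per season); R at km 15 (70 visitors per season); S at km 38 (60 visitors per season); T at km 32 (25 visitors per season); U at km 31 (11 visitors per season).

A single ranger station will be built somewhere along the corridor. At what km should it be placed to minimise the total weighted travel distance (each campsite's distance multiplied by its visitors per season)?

For a sum of weighted absolute distances on a line, the optimum is the weighted median (not the mean). Total weight W = 406; half-weight = 203.
Sort by position and accumulate weight:
  km 1 (P, w=150) → cum 150
  km 15 (R, w=70) → cum 220  ≥ 203 → median here
  km 21 (Q, w=90) → cum 310
  km 31 (U, w=11) → cum 321
  km 32 (T, w=25) → cum 346
  km 38 (S, w=60) → cum 406
Optimal location: km 15.

x = 15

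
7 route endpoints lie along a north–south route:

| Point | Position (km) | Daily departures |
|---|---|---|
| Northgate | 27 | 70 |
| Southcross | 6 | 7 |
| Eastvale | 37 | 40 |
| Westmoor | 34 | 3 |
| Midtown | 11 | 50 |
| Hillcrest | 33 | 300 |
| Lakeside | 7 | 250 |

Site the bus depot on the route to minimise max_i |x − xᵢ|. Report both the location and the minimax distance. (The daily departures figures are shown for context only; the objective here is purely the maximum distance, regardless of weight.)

The 1-center on a line is the midpoint of the two extreme points: leftmost at 6, rightmost at 37.
Optimal location = (6 + 37)/2 = 21.5; maximum distance = (37 − 6)/2 = 15.5.

location 21.5, max distance 15.5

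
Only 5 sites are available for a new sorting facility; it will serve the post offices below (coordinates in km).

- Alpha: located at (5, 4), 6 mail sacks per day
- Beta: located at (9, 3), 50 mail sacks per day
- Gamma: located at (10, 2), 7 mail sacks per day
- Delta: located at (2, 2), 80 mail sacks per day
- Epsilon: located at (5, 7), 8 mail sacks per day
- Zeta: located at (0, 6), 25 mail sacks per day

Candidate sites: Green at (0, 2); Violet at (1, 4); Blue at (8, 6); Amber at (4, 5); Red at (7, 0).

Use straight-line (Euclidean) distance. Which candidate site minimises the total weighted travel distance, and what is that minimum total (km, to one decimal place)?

Total weighted distance at each candidate:
  Green (0, 2): total = 871.6
  Violet (1, 4): total = 766.4
  Blue (8, 6): total = 1013.2
  Amber (4, 5): total = 734.1
  Red (7, 0): total = 951.9
Minimum is at Amber with total 734.1 km.

Amber, total 734.1 km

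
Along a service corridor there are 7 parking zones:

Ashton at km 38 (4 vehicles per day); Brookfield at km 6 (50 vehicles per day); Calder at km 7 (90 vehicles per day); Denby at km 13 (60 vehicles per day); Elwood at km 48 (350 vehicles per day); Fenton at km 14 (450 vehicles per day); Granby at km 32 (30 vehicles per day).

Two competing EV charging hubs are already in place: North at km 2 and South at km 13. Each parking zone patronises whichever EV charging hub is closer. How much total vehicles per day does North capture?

The indifferent point is the midpoint (2+13)/2 = 7.5; parking zones left of it (closer to North at 2) go to North, those right go to South.
  Brookfield at 6 (w=50) → North
  Calder at 7 (w=90) → North
  Denby at 13 (w=60) → South
  Fenton at 14 (w=450) → South
  Granby at 32 (w=30) → South
  Ashton at 38 (w=4) → South
  Elwood at 48 (w=350) → South
North captures 140; South captures 894.

140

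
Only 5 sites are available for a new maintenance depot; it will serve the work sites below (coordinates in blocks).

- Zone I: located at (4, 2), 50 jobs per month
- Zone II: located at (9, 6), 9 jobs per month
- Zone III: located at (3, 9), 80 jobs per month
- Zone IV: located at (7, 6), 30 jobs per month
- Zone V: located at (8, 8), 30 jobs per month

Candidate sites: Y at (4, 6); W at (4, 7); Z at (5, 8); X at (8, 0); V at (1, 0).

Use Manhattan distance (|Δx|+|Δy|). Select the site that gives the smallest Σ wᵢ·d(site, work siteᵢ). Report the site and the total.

W, total 814 blocks

Total weighted distance at each candidate:
  Y (4, 6): total = 835
  W (4, 7): total = 814
  Z (5, 8): total = 854
  X (8, 0): total = 1933
  V (1, 0): total = 2066
Minimum is at W with total 814 blocks.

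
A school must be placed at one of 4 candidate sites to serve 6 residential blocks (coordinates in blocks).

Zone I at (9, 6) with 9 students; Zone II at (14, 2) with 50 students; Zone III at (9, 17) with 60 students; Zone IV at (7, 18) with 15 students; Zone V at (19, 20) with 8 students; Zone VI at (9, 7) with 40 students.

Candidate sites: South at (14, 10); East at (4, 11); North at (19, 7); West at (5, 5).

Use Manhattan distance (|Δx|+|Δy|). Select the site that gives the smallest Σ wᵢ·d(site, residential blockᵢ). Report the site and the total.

Total weighted distance at each candidate:
  South (14, 10): total = 1866
  East (4, 11): total = 2402
  North (19, 7): total = 2648
  West (5, 5): total = 2302
Minimum is at South with total 1866 blocks.

South, total 1866 blocks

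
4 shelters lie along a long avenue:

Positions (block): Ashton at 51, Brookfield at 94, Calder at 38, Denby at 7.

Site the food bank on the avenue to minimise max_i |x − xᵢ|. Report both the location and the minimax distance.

location 50.5, max distance 43.5

The 1-center on a line is the midpoint of the two extreme points: leftmost at 7, rightmost at 94.
Optimal location = (7 + 94)/2 = 50.5; maximum distance = (94 − 7)/2 = 43.5.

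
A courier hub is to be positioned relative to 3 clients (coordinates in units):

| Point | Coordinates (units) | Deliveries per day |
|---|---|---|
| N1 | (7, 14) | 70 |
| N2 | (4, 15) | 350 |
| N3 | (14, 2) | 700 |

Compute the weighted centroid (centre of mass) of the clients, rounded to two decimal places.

The minimiser of Σwᵢ‖p−pᵢ‖² is the weighted centroid p* = (Σwᵢpᵢ)/(Σwᵢ).
Σwᵢ = 1120.
Σwᵢxᵢ = 70·7 + 350·4 + 700·14 = 11690.
Σwᵢyᵢ = 70·14 + 350·15 + 700·2 = 7630.
x* = 11690/1120 = 10.44, y* = 7630/1120 = 6.81.

(10.44, 6.81)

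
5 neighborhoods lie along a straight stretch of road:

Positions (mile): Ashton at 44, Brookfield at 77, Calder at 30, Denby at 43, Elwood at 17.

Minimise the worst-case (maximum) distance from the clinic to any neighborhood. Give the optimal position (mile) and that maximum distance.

location 47, max distance 30

The 1-center on a line is the midpoint of the two extreme points: leftmost at 17, rightmost at 77.
Optimal location = (17 + 77)/2 = 47; maximum distance = (77 − 17)/2 = 30.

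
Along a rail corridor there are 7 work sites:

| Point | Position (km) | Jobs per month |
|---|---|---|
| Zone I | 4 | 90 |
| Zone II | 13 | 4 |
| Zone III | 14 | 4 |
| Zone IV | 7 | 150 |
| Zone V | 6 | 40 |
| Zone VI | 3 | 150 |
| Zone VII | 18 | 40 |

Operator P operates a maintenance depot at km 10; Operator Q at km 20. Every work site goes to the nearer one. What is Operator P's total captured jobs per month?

The indifferent point is the midpoint (10+20)/2 = 15; work sites left of it (closer to Operator P at 10) go to Operator P, those right go to Operator Q.
  Zone VI at 3 (w=150) → Operator P
  Zone I at 4 (w=90) → Operator P
  Zone V at 6 (w=40) → Operator P
  Zone IV at 7 (w=150) → Operator P
  Zone II at 13 (w=4) → Operator P
  Zone III at 14 (w=4) → Operator P
  Zone VII at 18 (w=40) → Operator Q
Operator P captures 438; Operator Q captures 40.

438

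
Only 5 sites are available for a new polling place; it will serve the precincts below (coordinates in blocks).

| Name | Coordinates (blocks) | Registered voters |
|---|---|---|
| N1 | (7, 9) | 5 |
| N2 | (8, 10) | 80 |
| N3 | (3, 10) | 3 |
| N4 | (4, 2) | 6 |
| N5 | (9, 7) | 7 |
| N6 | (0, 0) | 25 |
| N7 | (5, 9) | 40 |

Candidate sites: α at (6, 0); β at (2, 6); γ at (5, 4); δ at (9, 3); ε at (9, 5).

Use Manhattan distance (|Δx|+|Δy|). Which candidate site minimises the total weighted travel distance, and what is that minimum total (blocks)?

Total weighted distance at each candidate:
  α (6, 0): total = 1693
  β (2, 6): total = 1387
  γ (5, 4): total = 1271
  δ (9, 3): total = 1483
  ε (9, 5): total = 1275
Minimum is at γ with total 1271 blocks.

γ, total 1271 blocks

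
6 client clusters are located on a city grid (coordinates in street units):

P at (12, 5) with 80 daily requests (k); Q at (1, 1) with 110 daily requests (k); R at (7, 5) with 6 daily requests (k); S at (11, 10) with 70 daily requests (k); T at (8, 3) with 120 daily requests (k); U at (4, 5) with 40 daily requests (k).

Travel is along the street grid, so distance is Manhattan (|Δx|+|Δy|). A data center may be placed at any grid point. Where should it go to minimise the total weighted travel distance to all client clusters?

(8, 3)

Manhattan distance separates: Σwᵢ(|x−xᵢ|+|y−yᵢ|) = Σwᵢ|x−xᵢ| + Σwᵢ|y−yᵢ|, so x and y are optimised independently as 1-D weighted medians.
Total weight W = 426; half = 213.
x-coordinate, sorted with cumulative weight:
  x=1 (Q, w=110) cum 110
  x=4 (U, w=40) cum 150
  x=7 (R, w=6) cum 156
  x=8 (T, w=120) cum 276  ← median
  x=11 (S, w=70) cum 346
  x=12 (P, w=80) cum 426
⇒ x* = 8
y-coordinate, sorted with cumulative weight:
  y=1 (Q, w=110) cum 110
  y=3 (T, w=120) cum 230  ← median
  y=5 (P, w=80) cum 310
  y=5 (R, w=6) cum 316
  y=5 (U, w=40) cum 356
  y=10 (S, w=70) cum 426
⇒ y* = 3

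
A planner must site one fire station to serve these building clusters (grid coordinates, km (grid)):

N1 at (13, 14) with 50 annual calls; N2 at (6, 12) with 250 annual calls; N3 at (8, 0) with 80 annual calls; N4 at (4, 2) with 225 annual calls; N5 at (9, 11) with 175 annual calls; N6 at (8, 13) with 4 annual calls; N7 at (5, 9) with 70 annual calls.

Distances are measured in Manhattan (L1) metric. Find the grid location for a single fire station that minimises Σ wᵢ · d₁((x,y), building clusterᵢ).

(6, 11)

Manhattan distance separates: Σwᵢ(|x−xᵢ|+|y−yᵢ|) = Σwᵢ|x−xᵢ| + Σwᵢ|y−yᵢ|, so x and y are optimised independently as 1-D weighted medians.
Total weight W = 854; half = 427.
x-coordinate, sorted with cumulative weight:
  x=4 (N4, w=225) cum 225
  x=5 (N7, w=70) cum 295
  x=6 (N2, w=250) cum 545  ← median
  x=8 (N3, w=80) cum 625
  x=8 (N6, w=4) cum 629
  x=9 (N5, w=175) cum 804
  x=13 (N1, w=50) cum 854
⇒ x* = 6
y-coordinate, sorted with cumulative weight:
  y=0 (N3, w=80) cum 80
  y=2 (N4, w=225) cum 305
  y=9 (N7, w=70) cum 375
  y=11 (N5, w=175) cum 550  ← median
  y=12 (N2, w=250) cum 800
  y=13 (N6, w=4) cum 804
  y=14 (N1, w=50) cum 854
⇒ y* = 11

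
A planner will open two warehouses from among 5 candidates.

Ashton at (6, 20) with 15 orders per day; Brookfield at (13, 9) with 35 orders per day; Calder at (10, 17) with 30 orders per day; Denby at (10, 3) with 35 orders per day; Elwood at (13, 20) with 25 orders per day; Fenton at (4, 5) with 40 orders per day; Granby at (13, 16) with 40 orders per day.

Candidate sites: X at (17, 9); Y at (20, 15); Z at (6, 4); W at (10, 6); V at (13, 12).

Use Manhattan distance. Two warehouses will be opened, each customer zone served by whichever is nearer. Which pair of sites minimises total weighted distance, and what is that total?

Evaluate every pair (each demand assigned to the nearer of the two):
  {Z, V}: total = 1225
  {W, V}: total = 1315
  {Y, W}: total = 1815
  {Y, Z}: total = 1935
  {X, Z}: total = 1940
  {X, W}: total = 1940
  {Z, W}: total = 1950
  {X, V}: total = 1990
  {Y, V}: total = 1990
  {X, Y}: total = 2540
Best pair: {Z, V} with total 1225.

{Z, V}, total 1225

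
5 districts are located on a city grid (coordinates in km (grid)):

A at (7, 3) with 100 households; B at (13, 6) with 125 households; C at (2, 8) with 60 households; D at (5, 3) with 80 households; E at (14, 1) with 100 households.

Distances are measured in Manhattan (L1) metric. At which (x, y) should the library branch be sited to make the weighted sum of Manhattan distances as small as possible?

(7, 3)

Manhattan distance separates: Σwᵢ(|x−xᵢ|+|y−yᵢ|) = Σwᵢ|x−xᵢ| + Σwᵢ|y−yᵢ|, so x and y are optimised independently as 1-D weighted medians.
Total weight W = 465; half = 232.5.
x-coordinate, sorted with cumulative weight:
  x=2 (C, w=60) cum 60
  x=5 (D, w=80) cum 140
  x=7 (A, w=100) cum 240  ← median
  x=13 (B, w=125) cum 365
  x=14 (E, w=100) cum 465
⇒ x* = 7
y-coordinate, sorted with cumulative weight:
  y=1 (E, w=100) cum 100
  y=3 (A, w=100) cum 200
  y=3 (D, w=80) cum 280  ← median
  y=6 (B, w=125) cum 405
  y=8 (C, w=60) cum 465
⇒ y* = 3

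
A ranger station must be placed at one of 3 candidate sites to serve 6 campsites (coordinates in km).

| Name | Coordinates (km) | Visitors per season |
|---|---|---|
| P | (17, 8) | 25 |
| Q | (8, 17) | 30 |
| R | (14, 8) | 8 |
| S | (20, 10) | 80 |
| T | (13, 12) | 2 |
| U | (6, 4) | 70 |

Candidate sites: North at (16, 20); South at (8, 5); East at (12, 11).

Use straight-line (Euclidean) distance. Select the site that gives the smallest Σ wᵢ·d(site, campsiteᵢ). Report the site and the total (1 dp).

Total weighted distance at each candidate:
  North (16, 20): total = 2854.2
  South (8, 5): total = 1864.6
  East (12, 11): total = 1684.1
Minimum is at East with total 1684.1 km.

East, total 1684.1 km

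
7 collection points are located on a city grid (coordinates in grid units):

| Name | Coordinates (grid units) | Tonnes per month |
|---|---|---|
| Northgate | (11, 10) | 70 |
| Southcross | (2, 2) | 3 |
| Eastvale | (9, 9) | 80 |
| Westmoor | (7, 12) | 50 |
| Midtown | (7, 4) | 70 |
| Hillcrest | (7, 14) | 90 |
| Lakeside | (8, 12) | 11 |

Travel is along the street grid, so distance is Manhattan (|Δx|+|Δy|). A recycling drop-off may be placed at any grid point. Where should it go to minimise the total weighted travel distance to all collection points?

(7, 10)

Manhattan distance separates: Σwᵢ(|x−xᵢ|+|y−yᵢ|) = Σwᵢ|x−xᵢ| + Σwᵢ|y−yᵢ|, so x and y are optimised independently as 1-D weighted medians.
Total weight W = 374; half = 187.
x-coordinate, sorted with cumulative weight:
  x=2 (Southcross, w=3) cum 3
  x=7 (Westmoor, w=50) cum 53
  x=7 (Midtown, w=70) cum 123
  x=7 (Hillcrest, w=90) cum 213  ← median
  x=8 (Lakeside, w=11) cum 224
  x=9 (Eastvale, w=80) cum 304
  x=11 (Northgate, w=70) cum 374
⇒ x* = 7
y-coordinate, sorted with cumulative weight:
  y=2 (Southcross, w=3) cum 3
  y=4 (Midtown, w=70) cum 73
  y=9 (Eastvale, w=80) cum 153
  y=10 (Northgate, w=70) cum 223  ← median
  y=12 (Westmoor, w=50) cum 273
  y=12 (Lakeside, w=11) cum 284
  y=14 (Hillcrest, w=90) cum 374
⇒ y* = 10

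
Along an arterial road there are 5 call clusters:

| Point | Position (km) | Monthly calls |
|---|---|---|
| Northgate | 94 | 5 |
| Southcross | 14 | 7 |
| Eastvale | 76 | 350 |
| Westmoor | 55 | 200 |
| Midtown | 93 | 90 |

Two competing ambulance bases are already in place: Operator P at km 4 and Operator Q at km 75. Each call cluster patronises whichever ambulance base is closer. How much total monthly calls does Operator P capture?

7

The indifferent point is the midpoint (4+75)/2 = 39.5; call clusters left of it (closer to Operator P at 4) go to Operator P, those right go to Operator Q.
  Southcross at 14 (w=7) → Operator P
  Westmoor at 55 (w=200) → Operator Q
  Eastvale at 76 (w=350) → Operator Q
  Midtown at 93 (w=90) → Operator Q
  Northgate at 94 (w=5) → Operator Q
Operator P captures 7; Operator Q captures 645.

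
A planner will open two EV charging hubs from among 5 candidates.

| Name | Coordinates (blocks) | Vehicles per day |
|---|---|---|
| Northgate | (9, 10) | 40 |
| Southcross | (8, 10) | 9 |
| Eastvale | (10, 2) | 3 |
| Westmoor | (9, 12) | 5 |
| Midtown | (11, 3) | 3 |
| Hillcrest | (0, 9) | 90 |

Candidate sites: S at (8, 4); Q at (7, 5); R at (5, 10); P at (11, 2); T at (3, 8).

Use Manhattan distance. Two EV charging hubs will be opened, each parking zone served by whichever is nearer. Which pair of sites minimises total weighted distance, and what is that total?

{R, T}, total 655

Evaluate every pair (each demand assigned to the nearer of the two):
  {R, T}: total = 655
  {S, T}: total = 763
  {R, P}: total = 763
  {Q, T}: total = 775
  {S, R}: total = 781
  {Q, R}: total = 793
  {P, T}: total = 799
  {Q, P}: total = 1375
  {S, Q}: total = 1393
  {S, P}: total = 1555
Best pair: {R, T} with total 655.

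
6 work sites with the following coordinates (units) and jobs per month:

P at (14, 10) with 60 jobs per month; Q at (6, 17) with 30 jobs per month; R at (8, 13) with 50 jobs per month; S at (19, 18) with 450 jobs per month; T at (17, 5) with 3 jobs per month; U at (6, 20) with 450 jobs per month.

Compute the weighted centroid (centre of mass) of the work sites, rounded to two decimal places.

The minimiser of Σwᵢ‖p−pᵢ‖² is the weighted centroid p* = (Σwᵢpᵢ)/(Σwᵢ).
Σwᵢ = 1043.
Σwᵢxᵢ = 60·14 + 30·6 + 50·8 + 450·19 + 3·17 + 450·6 = 12721.
Σwᵢyᵢ = 60·10 + 30·17 + 50·13 + 450·18 + 3·5 + 450·20 = 18875.
x* = 12721/1043 = 12.20, y* = 18875/1043 = 18.10.

(12.20, 18.10)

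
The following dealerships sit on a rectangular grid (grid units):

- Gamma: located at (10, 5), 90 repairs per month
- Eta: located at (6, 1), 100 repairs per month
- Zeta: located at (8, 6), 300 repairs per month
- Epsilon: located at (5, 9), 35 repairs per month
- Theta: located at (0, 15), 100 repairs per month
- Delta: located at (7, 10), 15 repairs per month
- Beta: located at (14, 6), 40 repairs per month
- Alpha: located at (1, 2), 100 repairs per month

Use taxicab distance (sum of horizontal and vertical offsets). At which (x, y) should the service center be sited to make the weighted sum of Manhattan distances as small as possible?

Manhattan distance separates: Σwᵢ(|x−xᵢ|+|y−yᵢ|) = Σwᵢ|x−xᵢ| + Σwᵢ|y−yᵢ|, so x and y are optimised independently as 1-D weighted medians.
Total weight W = 780; half = 390.
x-coordinate, sorted with cumulative weight:
  x=0 (Theta, w=100) cum 100
  x=1 (Alpha, w=100) cum 200
  x=5 (Epsilon, w=35) cum 235
  x=6 (Eta, w=100) cum 335
  x=7 (Delta, w=15) cum 350
  x=8 (Zeta, w=300) cum 650  ← median
  x=10 (Gamma, w=90) cum 740
  x=14 (Beta, w=40) cum 780
⇒ x* = 8
y-coordinate, sorted with cumulative weight:
  y=1 (Eta, w=100) cum 100
  y=2 (Alpha, w=100) cum 200
  y=5 (Gamma, w=90) cum 290
  y=6 (Zeta, w=300) cum 590  ← median
  y=6 (Beta, w=40) cum 630
  y=9 (Epsilon, w=35) cum 665
  y=10 (Delta, w=15) cum 680
  y=15 (Theta, w=100) cum 780
⇒ y* = 6

(8, 6)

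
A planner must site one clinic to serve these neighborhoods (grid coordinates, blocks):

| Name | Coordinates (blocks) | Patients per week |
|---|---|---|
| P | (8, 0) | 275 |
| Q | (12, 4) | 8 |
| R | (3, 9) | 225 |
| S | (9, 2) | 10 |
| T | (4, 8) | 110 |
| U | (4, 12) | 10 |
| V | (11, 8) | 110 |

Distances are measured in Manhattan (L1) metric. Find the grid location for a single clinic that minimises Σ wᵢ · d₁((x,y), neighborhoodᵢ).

Manhattan distance separates: Σwᵢ(|x−xᵢ|+|y−yᵢ|) = Σwᵢ|x−xᵢ| + Σwᵢ|y−yᵢ|, so x and y are optimised independently as 1-D weighted medians.
Total weight W = 748; half = 374.
x-coordinate, sorted with cumulative weight:
  x=3 (R, w=225) cum 225
  x=4 (T, w=110) cum 335
  x=4 (U, w=10) cum 345
  x=8 (P, w=275) cum 620  ← median
  x=9 (S, w=10) cum 630
  x=11 (V, w=110) cum 740
  x=12 (Q, w=8) cum 748
⇒ x* = 8
y-coordinate, sorted with cumulative weight:
  y=0 (P, w=275) cum 275
  y=2 (S, w=10) cum 285
  y=4 (Q, w=8) cum 293
  y=8 (T, w=110) cum 403  ← median
  y=8 (V, w=110) cum 513
  y=9 (R, w=225) cum 738
  y=12 (U, w=10) cum 748
⇒ y* = 8

(8, 8)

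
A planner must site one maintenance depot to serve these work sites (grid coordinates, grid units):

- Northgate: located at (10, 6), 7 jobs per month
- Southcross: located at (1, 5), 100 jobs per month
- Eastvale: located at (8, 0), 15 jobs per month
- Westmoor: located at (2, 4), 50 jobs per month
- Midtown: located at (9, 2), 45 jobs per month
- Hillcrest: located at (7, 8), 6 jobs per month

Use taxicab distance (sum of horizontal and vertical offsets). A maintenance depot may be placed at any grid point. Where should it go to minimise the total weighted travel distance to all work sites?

(2, 5)

Manhattan distance separates: Σwᵢ(|x−xᵢ|+|y−yᵢ|) = Σwᵢ|x−xᵢ| + Σwᵢ|y−yᵢ|, so x and y are optimised independently as 1-D weighted medians.
Total weight W = 223; half = 111.5.
x-coordinate, sorted with cumulative weight:
  x=1 (Southcross, w=100) cum 100
  x=2 (Westmoor, w=50) cum 150  ← median
  x=7 (Hillcrest, w=6) cum 156
  x=8 (Eastvale, w=15) cum 171
  x=9 (Midtown, w=45) cum 216
  x=10 (Northgate, w=7) cum 223
⇒ x* = 2
y-coordinate, sorted with cumulative weight:
  y=0 (Eastvale, w=15) cum 15
  y=2 (Midtown, w=45) cum 60
  y=4 (Westmoor, w=50) cum 110
  y=5 (Southcross, w=100) cum 210  ← median
  y=6 (Northgate, w=7) cum 217
  y=8 (Hillcrest, w=6) cum 223
⇒ y* = 5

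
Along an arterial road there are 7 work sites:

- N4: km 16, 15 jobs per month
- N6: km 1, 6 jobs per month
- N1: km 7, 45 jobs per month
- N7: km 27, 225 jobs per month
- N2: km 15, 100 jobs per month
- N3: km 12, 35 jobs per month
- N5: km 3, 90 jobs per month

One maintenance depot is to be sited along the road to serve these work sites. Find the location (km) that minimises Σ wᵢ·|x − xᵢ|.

For a sum of weighted absolute distances on a line, the optimum is the weighted median (not the mean). Total weight W = 516; half-weight = 258.
Sort by position and accumulate weight:
  km 1 (N6, w=6) → cum 6
  km 3 (N5, w=90) → cum 96
  km 7 (N1, w=45) → cum 141
  km 12 (N3, w=35) → cum 176
  km 15 (N2, w=100) → cum 276  ≥ 258 → median here
  km 16 (N4, w=15) → cum 291
  km 27 (N7, w=225) → cum 516
Optimal location: km 15.

x = 15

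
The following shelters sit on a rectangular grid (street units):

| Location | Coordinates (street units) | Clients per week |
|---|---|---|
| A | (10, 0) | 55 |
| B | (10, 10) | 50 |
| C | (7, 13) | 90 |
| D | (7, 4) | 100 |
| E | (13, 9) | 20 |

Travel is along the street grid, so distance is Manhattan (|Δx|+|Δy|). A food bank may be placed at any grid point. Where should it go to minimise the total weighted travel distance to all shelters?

(7, 9)

Manhattan distance separates: Σwᵢ(|x−xᵢ|+|y−yᵢ|) = Σwᵢ|x−xᵢ| + Σwᵢ|y−yᵢ|, so x and y are optimised independently as 1-D weighted medians.
Total weight W = 315; half = 157.5.
x-coordinate, sorted with cumulative weight:
  x=7 (C, w=90) cum 90
  x=7 (D, w=100) cum 190  ← median
  x=10 (A, w=55) cum 245
  x=10 (B, w=50) cum 295
  x=13 (E, w=20) cum 315
⇒ x* = 7
y-coordinate, sorted with cumulative weight:
  y=0 (A, w=55) cum 55
  y=4 (D, w=100) cum 155
  y=9 (E, w=20) cum 175  ← median
  y=10 (B, w=50) cum 225
  y=13 (C, w=90) cum 315
⇒ y* = 9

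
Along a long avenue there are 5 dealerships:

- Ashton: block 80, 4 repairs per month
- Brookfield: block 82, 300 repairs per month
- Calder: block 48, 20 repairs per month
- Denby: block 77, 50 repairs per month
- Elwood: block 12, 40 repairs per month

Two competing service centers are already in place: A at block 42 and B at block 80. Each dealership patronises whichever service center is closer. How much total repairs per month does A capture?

60

The indifferent point is the midpoint (42+80)/2 = 61; dealerships left of it (closer to A at 42) go to A, those right go to B.
  Elwood at 12 (w=40) → A
  Calder at 48 (w=20) → A
  Denby at 77 (w=50) → B
  Ashton at 80 (w=4) → B
  Brookfield at 82 (w=300) → B
A captures 60; B captures 354.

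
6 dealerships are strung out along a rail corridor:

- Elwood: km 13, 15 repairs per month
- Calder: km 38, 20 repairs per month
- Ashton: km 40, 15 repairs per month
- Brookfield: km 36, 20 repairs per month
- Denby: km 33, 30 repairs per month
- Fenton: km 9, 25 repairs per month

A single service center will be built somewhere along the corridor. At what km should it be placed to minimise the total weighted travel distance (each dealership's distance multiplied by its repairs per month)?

For a sum of weighted absolute distances on a line, the optimum is the weighted median (not the mean). Total weight W = 125; half-weight = 62.5.
Sort by position and accumulate weight:
  km 9 (Fenton, w=25) → cum 25
  km 13 (Elwood, w=15) → cum 40
  km 33 (Denby, w=30) → cum 70  ≥ 62.5 → median here
  km 36 (Brookfield, w=20) → cum 90
  km 38 (Calder, w=20) → cum 110
  km 40 (Ashton, w=15) → cum 125
Optimal location: km 33.

x = 33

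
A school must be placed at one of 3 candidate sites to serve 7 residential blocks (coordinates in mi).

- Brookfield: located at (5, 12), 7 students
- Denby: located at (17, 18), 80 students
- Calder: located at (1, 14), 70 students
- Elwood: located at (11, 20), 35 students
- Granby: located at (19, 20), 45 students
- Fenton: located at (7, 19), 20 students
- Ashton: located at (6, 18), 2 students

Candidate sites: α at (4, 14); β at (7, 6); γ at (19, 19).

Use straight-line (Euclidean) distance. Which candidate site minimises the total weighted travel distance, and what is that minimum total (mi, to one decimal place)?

γ, total 2189.4 mi

Total weighted distance at each candidate:
  α (4, 14): total = 2489.0
  β (7, 6): total = 3617.4
  γ (19, 19): total = 2189.4
Minimum is at γ with total 2189.4 mi.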